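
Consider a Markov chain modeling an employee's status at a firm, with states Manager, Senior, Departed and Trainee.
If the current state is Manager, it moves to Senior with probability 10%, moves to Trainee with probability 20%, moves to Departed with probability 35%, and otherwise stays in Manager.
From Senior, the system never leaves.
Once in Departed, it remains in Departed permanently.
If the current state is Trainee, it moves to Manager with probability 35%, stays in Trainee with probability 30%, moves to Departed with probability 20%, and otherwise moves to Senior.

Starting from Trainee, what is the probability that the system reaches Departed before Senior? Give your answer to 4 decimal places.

0.6558

Let h(s) be the probability of absorption at Departed starting from transient state s. Then h(Departed) = 1 and h(Senior) = 0. By first-step analysis:
h(Manager) = 0.35·h(Manager) + 0.1·0 + 0.35·1 + 0.2·h(Trainee)
h(Trainee) = 0.35·h(Manager) + 0.15·0 + 0.2·1 + 0.3·h(Trainee)
Solving: h(Manager) = 0.7403, h(Trainee) = 0.6558.
Starting from Trainee, the probability is 0.6558.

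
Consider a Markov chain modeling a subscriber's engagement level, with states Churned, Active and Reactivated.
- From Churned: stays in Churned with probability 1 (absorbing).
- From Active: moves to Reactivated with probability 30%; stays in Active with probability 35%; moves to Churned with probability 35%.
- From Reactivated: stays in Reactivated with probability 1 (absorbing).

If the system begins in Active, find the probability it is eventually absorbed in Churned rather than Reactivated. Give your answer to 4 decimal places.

Let h(s) be the probability of absorption at Churned starting from transient state s. Then h(Churned) = 1 and h(Reactivated) = 0. By first-step analysis:
h(Active) = 0.35·1 + 0.35·h(Active) + 0.3·0
Solving: h(Active) = 0.5385.
Starting from Active, the probability is 0.5385.

0.5385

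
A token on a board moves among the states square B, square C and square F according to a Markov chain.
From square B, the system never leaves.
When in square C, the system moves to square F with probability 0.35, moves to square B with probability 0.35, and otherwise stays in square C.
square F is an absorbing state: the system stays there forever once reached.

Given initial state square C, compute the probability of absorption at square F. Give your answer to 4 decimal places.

Let h(s) be the probability of absorption at square F starting from transient state s. Then h(square F) = 1 and h(square B) = 0. By first-step analysis:
h(square C) = 0.35·0 + 0.3·h(square C) + 0.35·1
Solving: h(square C) = 0.5000.
Starting from square C, the probability is 0.5000.

0.5000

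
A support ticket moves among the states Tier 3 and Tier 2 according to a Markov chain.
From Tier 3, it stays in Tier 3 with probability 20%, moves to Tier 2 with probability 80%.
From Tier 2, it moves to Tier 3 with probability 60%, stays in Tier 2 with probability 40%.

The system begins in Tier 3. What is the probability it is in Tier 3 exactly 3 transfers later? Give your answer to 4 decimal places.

Propagate the distribution vector 3 transfers from Tier 3.
After 0 transfers: (1.0000, 0.0000)
After 1 transfer: (0.2000, 0.8000)
After 2 transfers: (0.5200, 0.4800)
After 3 transfers: (0.3920, 0.6080)
P(in Tier 3 after 3 transfers) = 0.3920

0.3920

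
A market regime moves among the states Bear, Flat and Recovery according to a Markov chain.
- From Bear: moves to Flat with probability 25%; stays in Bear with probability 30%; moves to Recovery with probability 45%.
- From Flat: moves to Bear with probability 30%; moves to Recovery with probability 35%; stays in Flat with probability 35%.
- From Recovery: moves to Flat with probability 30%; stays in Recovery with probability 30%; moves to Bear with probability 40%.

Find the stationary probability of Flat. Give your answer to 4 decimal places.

0.2981

Let the stationary distribution be π with π = πP and π_1 + π_2 + π_3 = 1.
π_1 = 0.3·π_1 + 0.3·π_2 + 0.4·π_3
π_2 = 0.25·π_1 + 0.35·π_2 + 0.3·π_3
Solving with the normalization constraint gives π = (0.3365, 0.2981, 0.3654).
So the stationary probability of Flat is 0.2981.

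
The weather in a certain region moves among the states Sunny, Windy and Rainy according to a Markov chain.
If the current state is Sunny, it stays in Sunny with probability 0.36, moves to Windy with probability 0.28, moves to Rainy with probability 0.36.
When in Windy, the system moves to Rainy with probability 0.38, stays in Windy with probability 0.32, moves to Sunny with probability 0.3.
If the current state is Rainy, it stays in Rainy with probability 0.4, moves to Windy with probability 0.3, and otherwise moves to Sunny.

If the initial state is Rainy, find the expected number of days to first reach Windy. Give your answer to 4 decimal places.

3.4058

Let t(s) be the expected number of days to first reach Windy from state s, with t(Windy) = 0. Conditioning on the first day:
t(Sunny) = 1 + 0.36·t(Sunny) + 0.36·t(Rainy)
t(Rainy) = 1 + 0.3·t(Sunny) + 0.4·t(Rainy)
Solving: t(Sunny) = 3.4783, t(Rainy) = 3.4058.
Expected days from Rainy to Windy: 3.4058.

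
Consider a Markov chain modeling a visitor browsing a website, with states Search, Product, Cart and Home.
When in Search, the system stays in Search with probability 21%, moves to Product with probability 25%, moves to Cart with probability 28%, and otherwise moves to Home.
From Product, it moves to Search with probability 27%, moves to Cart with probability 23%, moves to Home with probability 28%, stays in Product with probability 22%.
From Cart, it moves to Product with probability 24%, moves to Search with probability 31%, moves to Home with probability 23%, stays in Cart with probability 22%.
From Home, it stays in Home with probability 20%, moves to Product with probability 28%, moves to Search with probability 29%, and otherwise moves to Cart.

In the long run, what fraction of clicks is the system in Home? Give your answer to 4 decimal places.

Let the stationary distribution be π with π = πP and π_1 + π_2 + π_3 + π_4 = 1.
π_1 = 0.21·π_1 + 0.27·π_2 + 0.31·π_3 + 0.29·π_4
π_2 = 0.25·π_1 + 0.22·π_2 + 0.24·π_3 + 0.28·π_4
π_3 = 0.28·π_1 + 0.23·π_2 + 0.22·π_3 + 0.23·π_4
Solving with the normalization constraint gives π = (0.2684, 0.2475, 0.2410, 0.2431).
So the stationary probability of Home is 0.2431.

0.2431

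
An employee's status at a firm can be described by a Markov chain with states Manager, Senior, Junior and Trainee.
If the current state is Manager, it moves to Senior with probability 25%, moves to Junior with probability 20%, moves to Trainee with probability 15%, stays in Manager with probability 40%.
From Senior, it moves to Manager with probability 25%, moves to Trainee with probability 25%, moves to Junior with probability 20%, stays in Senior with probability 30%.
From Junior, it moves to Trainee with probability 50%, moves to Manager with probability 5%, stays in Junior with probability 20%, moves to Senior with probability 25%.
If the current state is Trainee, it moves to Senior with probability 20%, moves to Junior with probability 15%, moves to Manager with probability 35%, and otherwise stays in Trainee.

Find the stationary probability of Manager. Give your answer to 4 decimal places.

0.2836

Let the stationary distribution be π with π = πP and π_1 + π_2 + π_3 + π_4 = 1.
π_1 = 0.4·π_1 + 0.25·π_2 + 0.05·π_3 + 0.35·π_4
π_2 = 0.25·π_1 + 0.3·π_2 + 0.25·π_3 + 0.2·π_4
π_3 = 0.2·π_1 + 0.2·π_2 + 0.2·π_3 + 0.15·π_4
Solving with the normalization constraint gives π = (0.2836, 0.2483, 0.1859, 0.2822).
So the stationary probability of Manager is 0.2836.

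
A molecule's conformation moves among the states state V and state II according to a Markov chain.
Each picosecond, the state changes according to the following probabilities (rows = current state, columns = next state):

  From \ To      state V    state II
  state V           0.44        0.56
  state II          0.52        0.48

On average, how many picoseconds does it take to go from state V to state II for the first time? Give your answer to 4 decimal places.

Let t(s) be the expected number of picoseconds to first reach state II from state s, with t(state II) = 0. Conditioning on the first picosecond:
t(state V) = 1 + 0.44·t(state V)
Solving: t(state V) = 1.7857.
Expected picoseconds from state V to state II: 1.7857.

1.7857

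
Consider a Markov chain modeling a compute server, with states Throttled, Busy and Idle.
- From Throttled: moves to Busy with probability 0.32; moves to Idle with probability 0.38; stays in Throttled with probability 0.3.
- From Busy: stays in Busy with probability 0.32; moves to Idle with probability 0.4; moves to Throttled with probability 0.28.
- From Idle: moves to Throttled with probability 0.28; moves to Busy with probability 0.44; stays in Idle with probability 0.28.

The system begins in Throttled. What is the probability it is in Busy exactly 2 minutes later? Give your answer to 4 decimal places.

Sum over the intermediate state after 1 minute:
P = P(Throttled→Throttled)·P(Throttled→Busy) + P(Throttled→Busy)·P(Busy→Busy) + P(Throttled→Idle)·P(Idle→Busy)
  = 0.3×0.32 + 0.32×0.32 + 0.38×0.44
  = 0.0960 + 0.1024 + 0.1672 = 0.3656

0.3656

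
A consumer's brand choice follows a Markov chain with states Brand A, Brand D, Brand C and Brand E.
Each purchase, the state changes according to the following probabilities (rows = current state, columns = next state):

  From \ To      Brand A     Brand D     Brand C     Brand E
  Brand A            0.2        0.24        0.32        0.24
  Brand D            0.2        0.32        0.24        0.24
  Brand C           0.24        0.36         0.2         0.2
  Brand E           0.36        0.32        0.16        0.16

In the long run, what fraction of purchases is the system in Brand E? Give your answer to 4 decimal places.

Let the stationary distribution be π with π = πP and π_1 + π_2 + π_3 + π_4 = 1.
π_1 = 0.2·π_1 + 0.2·π_2 + 0.24·π_3 + 0.36·π_4
π_2 = 0.24·π_1 + 0.32·π_2 + 0.36·π_3 + 0.32·π_4
π_3 = 0.32·π_1 + 0.24·π_2 + 0.2·π_3 + 0.16·π_4
Solving with the normalization constraint gives π = (0.2435, 0.3098, 0.2331, 0.2136).
So the stationary probability of Brand E is 0.2136.

0.2136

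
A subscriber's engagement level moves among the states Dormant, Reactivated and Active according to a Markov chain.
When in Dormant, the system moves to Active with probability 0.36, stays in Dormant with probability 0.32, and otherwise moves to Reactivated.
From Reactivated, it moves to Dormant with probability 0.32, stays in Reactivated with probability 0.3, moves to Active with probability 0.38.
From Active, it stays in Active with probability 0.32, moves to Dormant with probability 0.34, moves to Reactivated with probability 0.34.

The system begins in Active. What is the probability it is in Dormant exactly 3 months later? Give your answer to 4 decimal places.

0.3271

Propagate the distribution vector 3 months from Active.
After 0 months: (0.0000, 0.0000, 1.0000)
After 1 month: (0.3400, 0.3400, 0.3200)
After 2 months: (0.3264, 0.3196, 0.3540)
After 3 months: (0.3271, 0.3207, 0.3522)
P(in Dormant after 3 months) = 0.3271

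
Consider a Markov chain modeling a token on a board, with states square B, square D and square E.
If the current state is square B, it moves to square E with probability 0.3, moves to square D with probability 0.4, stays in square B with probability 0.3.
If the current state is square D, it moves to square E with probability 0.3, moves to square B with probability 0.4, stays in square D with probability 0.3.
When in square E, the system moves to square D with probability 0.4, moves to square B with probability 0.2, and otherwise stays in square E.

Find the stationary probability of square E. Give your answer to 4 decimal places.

Let the stationary distribution be π with π = πP and π_1 + π_2 + π_3 = 1.
π_1 = 0.3·π_1 + 0.4·π_2 + 0.2·π_3
π_2 = 0.4·π_1 + 0.3·π_2 + 0.4·π_3
Solving with the normalization constraint gives π = (0.3030, 0.3636, 0.3333).
So the stationary probability of square E is 0.3333.

0.3333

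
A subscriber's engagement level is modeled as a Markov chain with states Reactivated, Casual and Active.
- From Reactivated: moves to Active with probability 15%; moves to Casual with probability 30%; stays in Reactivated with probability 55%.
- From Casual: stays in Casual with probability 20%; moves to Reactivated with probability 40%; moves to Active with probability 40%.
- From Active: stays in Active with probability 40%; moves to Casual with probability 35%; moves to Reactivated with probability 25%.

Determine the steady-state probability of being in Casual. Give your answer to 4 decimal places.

Let the stationary distribution be π with π = πP and π_1 + π_2 + π_3 = 1.
π_1 = 0.55·π_1 + 0.4·π_2 + 0.25·π_3
π_2 = 0.3·π_1 + 0.2·π_2 + 0.35·π_3
Solving with the normalization constraint gives π = (0.4185, 0.2862, 0.2954).
So the stationary probability of Casual is 0.2862.

0.2862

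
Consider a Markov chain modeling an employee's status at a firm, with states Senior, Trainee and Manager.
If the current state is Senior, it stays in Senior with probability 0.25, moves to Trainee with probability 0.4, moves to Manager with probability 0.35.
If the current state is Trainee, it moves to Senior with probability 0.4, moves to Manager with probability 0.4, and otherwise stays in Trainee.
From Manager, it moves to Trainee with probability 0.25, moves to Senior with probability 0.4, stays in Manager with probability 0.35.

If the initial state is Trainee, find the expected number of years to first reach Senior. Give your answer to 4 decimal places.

2.5000

Let t(s) be the expected number of years to first reach Senior from state s, with t(Senior) = 0. Conditioning on the first year:
t(Trainee) = 1 + 0.2·t(Trainee) + 0.4·t(Manager)
t(Manager) = 1 + 0.25·t(Trainee) + 0.35·t(Manager)
Solving: t(Trainee) = 2.5000, t(Manager) = 2.5000.
Expected years from Trainee to Senior: 2.5000.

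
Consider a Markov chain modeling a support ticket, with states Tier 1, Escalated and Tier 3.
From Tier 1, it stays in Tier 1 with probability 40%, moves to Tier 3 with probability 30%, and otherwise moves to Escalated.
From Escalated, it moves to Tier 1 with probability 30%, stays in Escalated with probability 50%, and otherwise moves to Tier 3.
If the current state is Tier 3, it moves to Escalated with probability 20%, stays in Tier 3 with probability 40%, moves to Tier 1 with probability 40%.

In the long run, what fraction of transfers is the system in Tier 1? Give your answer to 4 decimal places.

0.3662

Let the stationary distribution be π with π = πP and π_1 + π_2 + π_3 = 1.
π_1 = 0.4·π_1 + 0.3·π_2 + 0.4·π_3
π_2 = 0.3·π_1 + 0.5·π_2 + 0.2·π_3
Solving with the normalization constraint gives π = (0.3662, 0.3380, 0.2958).
So the stationary probability of Tier 1 is 0.3662.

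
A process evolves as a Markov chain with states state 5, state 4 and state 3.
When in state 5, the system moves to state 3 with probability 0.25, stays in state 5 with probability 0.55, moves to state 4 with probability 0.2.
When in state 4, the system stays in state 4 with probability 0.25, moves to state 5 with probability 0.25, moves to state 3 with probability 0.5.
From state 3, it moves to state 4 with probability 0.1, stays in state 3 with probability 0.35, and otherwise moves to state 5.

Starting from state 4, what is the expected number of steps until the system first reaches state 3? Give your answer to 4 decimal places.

2.4348

Let t(s) be the expected number of steps to first reach state 3 from state s, with t(state 3) = 0. Conditioning on the first step:
t(state 5) = 1 + 0.55·t(state 5) + 0.2·t(state 4)
t(state 4) = 1 + 0.25·t(state 5) + 0.25·t(state 4)
Solving: t(state 5) = 3.3043, t(state 4) = 2.4348.
Expected steps from state 4 to state 3: 2.4348.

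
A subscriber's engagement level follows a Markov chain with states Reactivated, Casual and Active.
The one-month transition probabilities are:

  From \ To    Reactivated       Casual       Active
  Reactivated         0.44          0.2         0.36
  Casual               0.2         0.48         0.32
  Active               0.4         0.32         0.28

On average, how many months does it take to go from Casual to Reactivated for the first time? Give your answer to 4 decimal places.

3.8235

Let t(s) be the expected number of months to first reach Reactivated from state s, with t(Reactivated) = 0. Conditioning on the first month:
t(Casual) = 1 + 0.48·t(Casual) + 0.32·t(Active)
t(Active) = 1 + 0.32·t(Casual) + 0.28·t(Active)
Solving: t(Casual) = 3.8235, t(Active) = 3.0882.
Expected months from Casual to Reactivated: 3.8235.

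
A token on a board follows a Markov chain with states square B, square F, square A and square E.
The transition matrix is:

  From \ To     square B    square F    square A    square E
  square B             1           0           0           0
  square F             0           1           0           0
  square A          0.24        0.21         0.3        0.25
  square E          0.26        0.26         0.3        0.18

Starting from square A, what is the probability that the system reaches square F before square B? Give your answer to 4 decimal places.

0.4754

Let h(s) be the probability of absorption at square F starting from transient state s. Then h(square F) = 1 and h(square B) = 0. By first-step analysis:
h(square A) = 0.24·0 + 0.21·1 + 0.3·h(square A) + 0.25·h(square E)
h(square E) = 0.26·0 + 0.26·1 + 0.3·h(square A) + 0.18·h(square E)
Solving: h(square A) = 0.4754, h(square E) = 0.4910.
Starting from square A, the probability is 0.4754.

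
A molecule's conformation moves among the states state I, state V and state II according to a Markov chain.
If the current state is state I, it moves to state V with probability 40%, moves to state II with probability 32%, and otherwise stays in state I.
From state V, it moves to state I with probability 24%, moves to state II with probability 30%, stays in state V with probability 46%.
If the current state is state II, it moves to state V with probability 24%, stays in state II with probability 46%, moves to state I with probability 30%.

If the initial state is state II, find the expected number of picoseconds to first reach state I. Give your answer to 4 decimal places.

Let t(s) be the expected number of picoseconds to first reach state I from state s, with t(state I) = 0. Conditioning on the first picosecond:
t(state V) = 1 + 0.46·t(state V) + 0.3·t(state II)
t(state II) = 1 + 0.24·t(state V) + 0.46·t(state II)
Solving: t(state V) = 3.8251, t(state II) = 3.5519.
Expected picoseconds from state II to state I: 3.5519.

3.5519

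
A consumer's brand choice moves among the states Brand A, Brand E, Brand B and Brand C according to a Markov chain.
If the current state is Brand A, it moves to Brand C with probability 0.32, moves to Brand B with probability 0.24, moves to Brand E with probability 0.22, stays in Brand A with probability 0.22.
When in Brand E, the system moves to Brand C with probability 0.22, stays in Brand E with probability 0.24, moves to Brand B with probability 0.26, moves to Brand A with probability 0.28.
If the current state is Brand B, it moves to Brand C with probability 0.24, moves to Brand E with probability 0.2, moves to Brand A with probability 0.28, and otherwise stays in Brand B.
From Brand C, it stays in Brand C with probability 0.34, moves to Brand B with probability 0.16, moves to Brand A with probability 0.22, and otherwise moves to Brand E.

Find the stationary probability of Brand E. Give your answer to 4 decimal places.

Let the stationary distribution be π with π = πP and π_1 + π_2 + π_3 + π_4 = 1.
π_1 = 0.22·π_1 + 0.28·π_2 + 0.28·π_3 + 0.22·π_4
π_2 = 0.22·π_1 + 0.24·π_2 + 0.2·π_3 + 0.28·π_4
π_3 = 0.24·π_1 + 0.26·π_2 + 0.28·π_3 + 0.16·π_4
Solving with the normalization constraint gives π = (0.2481, 0.2371, 0.2313, 0.2835).
So the stationary probability of Brand E is 0.2371.

0.2371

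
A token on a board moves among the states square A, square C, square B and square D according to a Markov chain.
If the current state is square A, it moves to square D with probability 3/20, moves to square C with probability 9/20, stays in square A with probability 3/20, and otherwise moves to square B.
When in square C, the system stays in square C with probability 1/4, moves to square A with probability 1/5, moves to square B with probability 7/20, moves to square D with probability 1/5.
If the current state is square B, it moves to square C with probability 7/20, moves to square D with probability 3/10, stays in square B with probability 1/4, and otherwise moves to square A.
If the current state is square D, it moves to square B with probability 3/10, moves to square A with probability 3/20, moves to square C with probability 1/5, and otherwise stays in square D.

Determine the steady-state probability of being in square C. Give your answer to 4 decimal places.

Let the stationary distribution be π with π = πP and π_1 + π_2 + π_3 + π_4 = 1.
π_1 = 0.15·π_1 + 0.2·π_2 + 0.1·π_3 + 0.15·π_4
π_2 = 0.45·π_1 + 0.25·π_2 + 0.35·π_3 + 0.2·π_4
π_3 = 0.25·π_1 + 0.35·π_2 + 0.25·π_3 + 0.3·π_4
Solving with the normalization constraint gives π = (0.1502, 0.2963, 0.2927, 0.2609).
So the stationary probability of square C is 0.2963.

0.2963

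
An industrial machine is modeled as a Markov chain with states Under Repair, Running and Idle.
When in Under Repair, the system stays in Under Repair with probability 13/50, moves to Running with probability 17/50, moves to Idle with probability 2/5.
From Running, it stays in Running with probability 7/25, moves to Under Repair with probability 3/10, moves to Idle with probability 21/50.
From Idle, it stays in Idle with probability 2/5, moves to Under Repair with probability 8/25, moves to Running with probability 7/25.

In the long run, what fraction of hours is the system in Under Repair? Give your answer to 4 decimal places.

Let the stationary distribution be π with π = πP and π_1 + π_2 + π_3 = 1.
π_1 = 0.26·π_1 + 0.3·π_2 + 0.32·π_3
π_2 = 0.34·π_1 + 0.28·π_2 + 0.28·π_3
Solving with the normalization constraint gives π = (0.2963, 0.2978, 0.4060).
So the stationary probability of Under Repair is 0.2963.

0.2963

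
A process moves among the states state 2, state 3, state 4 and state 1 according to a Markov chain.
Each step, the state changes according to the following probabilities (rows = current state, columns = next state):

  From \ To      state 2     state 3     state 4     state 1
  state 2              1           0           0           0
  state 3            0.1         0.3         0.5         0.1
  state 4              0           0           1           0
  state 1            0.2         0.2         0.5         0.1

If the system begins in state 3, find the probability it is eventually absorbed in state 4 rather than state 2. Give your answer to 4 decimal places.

0.8197

Let h(s) be the probability of absorption at state 4 starting from transient state s. Then h(state 4) = 1 and h(state 2) = 0. By first-step analysis:
h(state 3) = 0.1·0 + 0.3·h(state 3) + 0.5·1 + 0.1·h(state 1)
h(state 1) = 0.2·0 + 0.2·h(state 3) + 0.5·1 + 0.1·h(state 1)
Solving: h(state 3) = 0.8197, h(state 1) = 0.7377.
Starting from state 3, the probability is 0.8197.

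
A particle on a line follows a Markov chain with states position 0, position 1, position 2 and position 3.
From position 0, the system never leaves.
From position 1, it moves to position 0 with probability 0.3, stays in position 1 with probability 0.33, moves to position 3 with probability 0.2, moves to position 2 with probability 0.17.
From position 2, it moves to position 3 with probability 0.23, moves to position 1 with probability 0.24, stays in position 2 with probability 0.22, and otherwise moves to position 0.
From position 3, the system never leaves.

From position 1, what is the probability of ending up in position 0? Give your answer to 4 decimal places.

0.5951

Let h(s) be the probability of absorption at position 0 starting from transient state s. Then h(position 0) = 1 and h(position 3) = 0. By first-step analysis:
h(position 1) = 0.3·1 + 0.33·h(position 1) + 0.17·h(position 2) + 0.2·0
h(position 2) = 0.31·1 + 0.24·h(position 1) + 0.22·h(position 2) + 0.23·0
Solving: h(position 1) = 0.5951, h(position 2) = 0.5805.
Starting from position 1, the probability is 0.5951.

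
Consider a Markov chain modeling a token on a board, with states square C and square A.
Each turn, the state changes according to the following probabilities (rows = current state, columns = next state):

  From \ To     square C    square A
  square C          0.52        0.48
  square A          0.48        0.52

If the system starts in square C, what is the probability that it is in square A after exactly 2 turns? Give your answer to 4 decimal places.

0.4992

Sum over the intermediate state after 1 turn:
P = P(square C→square C)·P(square C→square A) + P(square C→square A)·P(square A→square A)
  = 0.52×0.48 + 0.48×0.52
  = 0.2496 + 0.2496 = 0.4992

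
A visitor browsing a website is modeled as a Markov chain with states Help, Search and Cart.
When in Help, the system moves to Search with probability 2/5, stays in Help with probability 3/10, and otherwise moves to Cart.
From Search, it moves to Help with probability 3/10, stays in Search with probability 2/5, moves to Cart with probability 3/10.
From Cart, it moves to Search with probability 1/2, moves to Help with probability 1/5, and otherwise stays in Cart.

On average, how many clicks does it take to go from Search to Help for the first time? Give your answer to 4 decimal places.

Let t(s) be the expected number of clicks to first reach Help from state s, with t(Help) = 0. Conditioning on the first click:
t(Search) = 1 + 0.4·t(Search) + 0.3·t(Cart)
t(Cart) = 1 + 0.5·t(Search) + 0.3·t(Cart)
Solving: t(Search) = 3.7037, t(Cart) = 4.0741.
Expected clicks from Search to Help: 3.7037.

3.7037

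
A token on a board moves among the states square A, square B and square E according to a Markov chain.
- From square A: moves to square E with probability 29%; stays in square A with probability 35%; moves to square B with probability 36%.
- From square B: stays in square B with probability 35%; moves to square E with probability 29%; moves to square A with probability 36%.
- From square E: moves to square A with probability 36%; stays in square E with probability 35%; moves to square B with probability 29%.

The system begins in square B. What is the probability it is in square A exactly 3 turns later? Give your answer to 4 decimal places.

0.3564

Propagate the distribution vector 3 turns from square B.
After 0 turns: (0.0000, 1.0000, 0.0000)
After 1 turn: (0.3600, 0.3500, 0.2900)
After 2 turns: (0.3564, 0.3362, 0.3074)
After 3 turns: (0.3564, 0.3351, 0.3084)
P(in square A after 3 turns) = 0.3564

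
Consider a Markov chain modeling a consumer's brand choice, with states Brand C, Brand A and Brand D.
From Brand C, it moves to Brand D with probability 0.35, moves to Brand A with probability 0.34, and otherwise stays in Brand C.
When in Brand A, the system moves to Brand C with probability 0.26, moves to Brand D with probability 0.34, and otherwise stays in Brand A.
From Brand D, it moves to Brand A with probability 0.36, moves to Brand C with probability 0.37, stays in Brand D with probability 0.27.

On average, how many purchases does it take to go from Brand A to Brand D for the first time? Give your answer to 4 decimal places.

Let t(s) be the expected number of purchases to first reach Brand D from state s, with t(Brand D) = 0. Conditioning on the first purchase:
t(Brand C) = 1 + 0.31·t(Brand C) + 0.34·t(Brand A)
t(Brand A) = 1 + 0.26·t(Brand C) + 0.4·t(Brand A)
Solving: t(Brand C) = 2.8870, t(Brand A) = 2.9177.
Expected purchases from Brand A to Brand D: 2.9177.

2.9177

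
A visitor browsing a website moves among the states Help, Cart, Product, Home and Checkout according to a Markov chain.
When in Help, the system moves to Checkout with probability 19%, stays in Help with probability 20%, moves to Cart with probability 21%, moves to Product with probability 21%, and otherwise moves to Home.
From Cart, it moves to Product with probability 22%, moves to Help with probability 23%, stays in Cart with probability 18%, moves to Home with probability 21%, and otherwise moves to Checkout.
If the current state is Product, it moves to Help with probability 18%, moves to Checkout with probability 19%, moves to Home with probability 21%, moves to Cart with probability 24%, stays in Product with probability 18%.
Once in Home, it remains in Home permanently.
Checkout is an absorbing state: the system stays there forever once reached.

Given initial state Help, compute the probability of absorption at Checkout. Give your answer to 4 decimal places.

Let h(s) be the probability of absorption at Checkout starting from transient state s. Then h(Checkout) = 1 and h(Home) = 0. By first-step analysis:
h(Help) = 0.2·h(Help) + 0.21·h(Cart) + 0.21·h(Product) + 0.19·0 + 0.19·1
h(Cart) = 0.23·h(Help) + 0.18·h(Cart) + 0.22·h(Product) + 0.21·0 + 0.16·1
h(Product) = 0.18·h(Help) + 0.24·h(Cart) + 0.18·h(Product) + 0.21·0 + 0.19·1
Solving: h(Help) = 0.4809, h(Cart) = 0.4563, h(Product) = 0.4708.
Starting from Help, the probability is 0.4809.

0.4809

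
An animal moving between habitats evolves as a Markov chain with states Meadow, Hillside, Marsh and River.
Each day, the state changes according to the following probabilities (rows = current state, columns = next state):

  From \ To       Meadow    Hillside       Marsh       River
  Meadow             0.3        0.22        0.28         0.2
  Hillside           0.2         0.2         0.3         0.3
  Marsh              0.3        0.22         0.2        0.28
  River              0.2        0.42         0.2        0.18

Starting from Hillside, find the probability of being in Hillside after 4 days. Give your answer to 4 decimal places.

0.2631

Propagate the distribution vector 4 days from Hillside.
After 0 days: (0.0000, 1.0000, 0.0000, 0.0000)
After 1 day: (0.2000, 0.2000, 0.3000, 0.3000)
After 2 days: (0.2500, 0.2760, 0.2360, 0.2380)
After 3 days: (0.2486, 0.2621, 0.2476, 0.2417)
After 4 days: (0.2496, 0.2631, 0.2461, 0.2412)
P(in Hillside after 4 days) = 0.2631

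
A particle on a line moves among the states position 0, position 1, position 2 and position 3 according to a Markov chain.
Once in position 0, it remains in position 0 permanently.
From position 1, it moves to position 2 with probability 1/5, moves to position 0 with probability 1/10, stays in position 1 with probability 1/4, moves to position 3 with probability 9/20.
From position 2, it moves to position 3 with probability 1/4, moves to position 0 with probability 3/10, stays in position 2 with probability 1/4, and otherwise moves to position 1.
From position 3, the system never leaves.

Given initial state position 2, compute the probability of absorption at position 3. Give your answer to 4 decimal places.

Let h(s) be the probability of absorption at position 3 starting from transient state s. Then h(position 3) = 1 and h(position 0) = 0. By first-step analysis:
h(position 1) = 0.1·0 + 0.25·h(position 1) + 0.2·h(position 2) + 0.45·1
h(position 2) = 0.3·0 + 0.2·h(position 1) + 0.25·h(position 2) + 0.25·1
Solving: h(position 1) = 0.7416, h(position 2) = 0.5311.
Starting from position 2, the probability is 0.5311.

0.5311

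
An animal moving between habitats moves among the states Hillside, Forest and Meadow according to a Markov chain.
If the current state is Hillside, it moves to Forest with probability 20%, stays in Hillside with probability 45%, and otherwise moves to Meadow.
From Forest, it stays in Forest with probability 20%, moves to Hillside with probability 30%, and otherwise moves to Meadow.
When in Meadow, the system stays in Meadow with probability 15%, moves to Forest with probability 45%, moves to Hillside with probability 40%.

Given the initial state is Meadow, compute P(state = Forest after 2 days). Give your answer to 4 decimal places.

Sum over the intermediate state after 1 day:
P = P(Meadow→Hillside)·P(Hillside→Forest) + P(Meadow→Forest)·P(Forest→Forest) + P(Meadow→Meadow)·P(Meadow→Forest)
  = 0.4×0.2 + 0.45×0.2 + 0.15×0.45
  = 0.0800 + 0.0900 + 0.0675 = 0.2375

0.2375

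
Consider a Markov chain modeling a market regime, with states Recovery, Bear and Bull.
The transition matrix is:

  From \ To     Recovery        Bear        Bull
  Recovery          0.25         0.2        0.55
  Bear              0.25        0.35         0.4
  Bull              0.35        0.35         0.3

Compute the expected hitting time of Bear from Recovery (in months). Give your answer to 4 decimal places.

3.7594

Let t(s) be the expected number of months to first reach Bear from state s, with t(Bear) = 0. Conditioning on the first month:
t(Recovery) = 1 + 0.25·t(Recovery) + 0.55·t(Bull)
t(Bull) = 1 + 0.35·t(Recovery) + 0.3·t(Bull)
Solving: t(Recovery) = 3.7594, t(Bull) = 3.3083.
Expected months from Recovery to Bear: 3.7594.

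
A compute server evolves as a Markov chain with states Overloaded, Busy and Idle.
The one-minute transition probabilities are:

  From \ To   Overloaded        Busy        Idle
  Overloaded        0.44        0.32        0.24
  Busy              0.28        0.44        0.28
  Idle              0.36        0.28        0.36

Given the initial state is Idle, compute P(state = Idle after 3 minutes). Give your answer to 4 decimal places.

0.2889

Propagate the distribution vector 3 minutes from Idle.
After 0 minutes: (0.0000, 0.0000, 1.0000)
After 1 minute: (0.3600, 0.2800, 0.3600)
After 2 minutes: (0.3664, 0.3392, 0.2944)
After 3 minutes: (0.3622, 0.3489, 0.2889)
P(in Idle after 3 minutes) = 0.2889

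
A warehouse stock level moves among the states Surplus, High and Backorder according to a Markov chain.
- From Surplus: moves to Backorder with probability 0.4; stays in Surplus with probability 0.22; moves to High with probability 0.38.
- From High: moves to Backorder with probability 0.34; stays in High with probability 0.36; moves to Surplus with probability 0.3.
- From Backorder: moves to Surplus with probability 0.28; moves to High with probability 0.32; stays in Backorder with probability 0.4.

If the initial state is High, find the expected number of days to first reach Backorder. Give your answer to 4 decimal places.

Let t(s) be the expected number of days to first reach Backorder from state s, with t(Backorder) = 0. Conditioning on the first day:
t(Surplus) = 1 + 0.22·t(Surplus) + 0.38·t(High)
t(High) = 1 + 0.3·t(Surplus) + 0.36·t(High)
Solving: t(Surplus) = 2.6480, t(High) = 2.8037.
Expected days from High to Backorder: 2.8037.

2.8037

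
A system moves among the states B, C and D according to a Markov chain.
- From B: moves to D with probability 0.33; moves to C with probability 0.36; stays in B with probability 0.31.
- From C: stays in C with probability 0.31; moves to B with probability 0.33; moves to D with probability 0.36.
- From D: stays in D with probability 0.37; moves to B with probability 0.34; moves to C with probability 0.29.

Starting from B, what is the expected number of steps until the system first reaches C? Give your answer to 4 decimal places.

2.9767

Let t(s) be the expected number of steps to first reach C from state s, with t(C) = 0. Conditioning on the first step:
t(B) = 1 + 0.31·t(B) + 0.33·t(D)
t(D) = 1 + 0.34·t(B) + 0.37·t(D)
Solving: t(B) = 2.9767, t(D) = 3.1938.
Expected steps from B to C: 2.9767.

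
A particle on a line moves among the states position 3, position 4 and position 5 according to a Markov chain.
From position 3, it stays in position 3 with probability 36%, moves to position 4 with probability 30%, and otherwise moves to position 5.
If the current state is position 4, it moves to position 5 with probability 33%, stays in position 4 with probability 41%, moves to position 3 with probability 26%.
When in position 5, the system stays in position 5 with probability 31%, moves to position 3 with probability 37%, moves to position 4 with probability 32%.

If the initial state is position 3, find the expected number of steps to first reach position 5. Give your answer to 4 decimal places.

2.9706

Let t(s) be the expected number of steps to first reach position 5 from state s, with t(position 5) = 0. Conditioning on the first step:
t(position 3) = 1 + 0.36·t(position 3) + 0.3·t(position 4)
t(position 4) = 1 + 0.26·t(position 3) + 0.41·t(position 4)
Solving: t(position 3) = 2.9706, t(position 4) = 3.0040.
Expected steps from position 3 to position 5: 2.9706.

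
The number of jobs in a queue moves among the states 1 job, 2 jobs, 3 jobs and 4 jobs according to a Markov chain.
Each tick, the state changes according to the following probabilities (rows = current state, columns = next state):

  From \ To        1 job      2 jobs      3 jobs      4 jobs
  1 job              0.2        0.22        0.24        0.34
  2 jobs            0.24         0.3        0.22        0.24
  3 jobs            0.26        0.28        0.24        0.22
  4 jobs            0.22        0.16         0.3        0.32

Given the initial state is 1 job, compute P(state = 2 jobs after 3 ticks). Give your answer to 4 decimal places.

0.2369

Propagate the distribution vector 3 ticks from 1 job.
After 0 ticks: (1.0000, 0.0000, 0.0000, 0.0000)
After 1 tick: (0.2000, 0.2200, 0.2400, 0.3400)
After 2 ticks: (0.2300, 0.2316, 0.2560, 0.2824)
After 3 ticks: (0.2303, 0.2369, 0.2523, 0.2805)
P(in 2 jobs after 3 ticks) = 0.2369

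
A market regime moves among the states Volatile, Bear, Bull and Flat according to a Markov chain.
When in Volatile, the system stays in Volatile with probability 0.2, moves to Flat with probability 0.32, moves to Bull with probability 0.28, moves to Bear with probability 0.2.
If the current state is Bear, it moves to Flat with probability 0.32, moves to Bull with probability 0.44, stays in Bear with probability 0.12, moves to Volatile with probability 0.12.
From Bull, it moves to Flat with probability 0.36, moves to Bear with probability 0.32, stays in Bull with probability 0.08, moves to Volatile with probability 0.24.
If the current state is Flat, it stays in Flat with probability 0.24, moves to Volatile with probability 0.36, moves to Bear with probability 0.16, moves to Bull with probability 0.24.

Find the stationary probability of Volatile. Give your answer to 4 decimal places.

0.2428

Let the stationary distribution be π with π = πP and π_1 + π_2 + π_3 + π_4 = 1.
π_1 = 0.2·π_1 + 0.12·π_2 + 0.24·π_3 + 0.36·π_4
π_2 = 0.2·π_1 + 0.12·π_2 + 0.32·π_3 + 0.16·π_4
π_3 = 0.28·π_1 + 0.44·π_2 + 0.08·π_3 + 0.24·π_4
Solving with the normalization constraint gives π = (0.2428, 0.2016, 0.2500, 0.3056).
So the stationary probability of Volatile is 0.2428.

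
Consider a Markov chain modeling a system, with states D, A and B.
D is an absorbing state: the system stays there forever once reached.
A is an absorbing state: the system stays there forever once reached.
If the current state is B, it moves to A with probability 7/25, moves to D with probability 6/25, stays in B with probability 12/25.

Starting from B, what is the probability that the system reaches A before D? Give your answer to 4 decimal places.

Let h(s) be the probability of absorption at A starting from transient state s. Then h(A) = 1 and h(D) = 0. By first-step analysis:
h(B) = 0.24·0 + 0.28·1 + 0.48·h(B)
Solving: h(B) = 0.5385.
Starting from B, the probability is 0.5385.

0.5385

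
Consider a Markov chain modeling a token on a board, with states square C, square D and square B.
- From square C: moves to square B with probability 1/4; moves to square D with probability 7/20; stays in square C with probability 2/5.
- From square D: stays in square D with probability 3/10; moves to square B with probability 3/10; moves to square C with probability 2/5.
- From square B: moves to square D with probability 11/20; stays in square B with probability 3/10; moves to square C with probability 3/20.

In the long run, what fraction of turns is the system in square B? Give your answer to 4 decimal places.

Let the stationary distribution be π with π = πP and π_1 + π_2 + π_3 = 1.
π_1 = 0.4·π_1 + 0.4·π_2 + 0.15·π_3
π_2 = 0.35·π_1 + 0.3·π_2 + 0.55·π_3
Solving with the normalization constraint gives π = (0.3291, 0.3873, 0.2835).
So the stationary probability of square B is 0.2835.

0.2835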